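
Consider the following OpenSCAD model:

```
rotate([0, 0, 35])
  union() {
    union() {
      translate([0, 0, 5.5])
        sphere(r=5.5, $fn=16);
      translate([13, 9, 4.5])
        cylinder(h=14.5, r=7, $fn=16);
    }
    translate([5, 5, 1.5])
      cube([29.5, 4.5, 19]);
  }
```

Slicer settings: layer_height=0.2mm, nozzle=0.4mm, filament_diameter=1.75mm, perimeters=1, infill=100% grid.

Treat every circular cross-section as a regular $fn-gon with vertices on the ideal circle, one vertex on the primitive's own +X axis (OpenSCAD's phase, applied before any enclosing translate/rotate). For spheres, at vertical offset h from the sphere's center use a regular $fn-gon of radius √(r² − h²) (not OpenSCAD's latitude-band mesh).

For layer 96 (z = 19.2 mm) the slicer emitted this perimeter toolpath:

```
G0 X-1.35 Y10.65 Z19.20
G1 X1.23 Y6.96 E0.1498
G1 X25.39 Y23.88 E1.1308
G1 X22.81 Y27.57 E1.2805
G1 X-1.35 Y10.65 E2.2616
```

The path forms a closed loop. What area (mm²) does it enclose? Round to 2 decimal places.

Apply the shoelace formula to the sequence of (X, Y) vertices; enclosed area = 132.80 mm².

132.80 mm²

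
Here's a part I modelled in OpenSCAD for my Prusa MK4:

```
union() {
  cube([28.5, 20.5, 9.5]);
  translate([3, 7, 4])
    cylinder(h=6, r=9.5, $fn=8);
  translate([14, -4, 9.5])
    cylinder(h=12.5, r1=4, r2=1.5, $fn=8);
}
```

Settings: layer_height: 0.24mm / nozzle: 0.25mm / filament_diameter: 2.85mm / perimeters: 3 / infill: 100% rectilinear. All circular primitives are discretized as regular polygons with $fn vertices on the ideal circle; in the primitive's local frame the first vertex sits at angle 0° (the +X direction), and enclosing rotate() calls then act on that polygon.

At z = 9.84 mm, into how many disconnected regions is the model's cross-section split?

At z = 9.84 mm: the cube does not reach this height (z outside [0, 9.5]); the r=9.5 cylinder at (3, 7) contributes a regular 8-gon of circumradius 9.5; the cone at (14, -4): at t=0.027 of its height the radius interpolates to r₁+(r₂−r₁)t = 3.932, giving a regular 8-gon of that circumradius; Merging all regions: the 2 present regions are separate (no shared area or edge), so areas and boundary lengths simply add and each stays a separate island — 2 connected regions. The result has 2 disconnected regions.

2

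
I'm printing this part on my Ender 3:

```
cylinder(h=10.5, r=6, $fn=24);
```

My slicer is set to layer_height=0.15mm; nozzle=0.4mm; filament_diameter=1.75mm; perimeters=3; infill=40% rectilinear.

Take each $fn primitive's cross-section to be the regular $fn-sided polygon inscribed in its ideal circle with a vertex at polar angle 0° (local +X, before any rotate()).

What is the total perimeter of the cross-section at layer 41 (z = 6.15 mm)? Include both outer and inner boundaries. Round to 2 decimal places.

At z = 6.15 mm: the r=6 cylinder contributes a regular 24-gon of circumradius 6 (perimeter = 2·24·6.000·sin(180°/24) = 37.59 mm). Overall, the cross-section is a single solid region. Total boundary length (outer) = 37.59 mm.

37.59 mm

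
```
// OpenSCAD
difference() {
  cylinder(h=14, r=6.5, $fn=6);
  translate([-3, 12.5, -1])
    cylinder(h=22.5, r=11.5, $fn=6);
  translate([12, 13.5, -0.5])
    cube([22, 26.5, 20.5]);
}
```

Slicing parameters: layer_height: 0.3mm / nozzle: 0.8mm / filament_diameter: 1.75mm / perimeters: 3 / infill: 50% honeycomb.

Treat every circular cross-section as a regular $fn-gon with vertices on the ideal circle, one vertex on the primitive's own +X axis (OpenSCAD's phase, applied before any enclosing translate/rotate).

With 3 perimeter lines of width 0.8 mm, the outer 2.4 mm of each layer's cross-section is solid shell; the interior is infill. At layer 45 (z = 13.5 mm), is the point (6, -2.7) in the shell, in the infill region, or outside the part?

At z = 13.5 mm: the r=6.5 cylinder contributes a regular 6-gon of circumradius 6.5; the cylinder at (-3, 12.5): section is a regular 6-gon, circumradius r=11.5; the 22×26.5 cube at (12, 13.5) contributes its full rectangle; Subtracting the remaining from the first: starting from the r=6.5 cylinder, the r=11.5 cylinder at (-3, 12.5) partially overlaps it — only the 23.32 mm² overlap (of its 343.60 mm²) is removed, clipping the outline; the 22×26.5 cube at (12, 13.5) misses the remaining region (no effect) — 1 connected region. Overall, the cross-section is a single solid region. The nearest boundary edge runs (6.50, 0.00)→(3.25, -5.63); distance from the point to it = 0.92 mm. The point is not inside any of the regions above, so it lies outside the cross-section (0.92 mm from the nearest boundary).

outside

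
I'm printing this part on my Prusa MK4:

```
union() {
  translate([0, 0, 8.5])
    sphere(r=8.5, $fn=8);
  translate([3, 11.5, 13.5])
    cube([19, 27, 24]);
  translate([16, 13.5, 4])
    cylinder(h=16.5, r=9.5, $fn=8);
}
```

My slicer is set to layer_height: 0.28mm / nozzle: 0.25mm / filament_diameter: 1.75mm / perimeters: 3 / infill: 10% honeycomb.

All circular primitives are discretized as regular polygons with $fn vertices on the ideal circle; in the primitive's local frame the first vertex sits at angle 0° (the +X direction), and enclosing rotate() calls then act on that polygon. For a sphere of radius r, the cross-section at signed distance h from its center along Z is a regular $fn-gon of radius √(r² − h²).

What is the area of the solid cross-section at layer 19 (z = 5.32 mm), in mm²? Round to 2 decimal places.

At z = 5.32 mm: the sphere: section is a regular 8-gon, circumradius = √(r²−h²) = √(8.5²−3.18²) = 7.883 (area = (8/2)·7.883²·sin(360°/8) = 175.75 mm²); the cube at (3, 11.5) is absent (z outside [13.5, 37.5]); the r=9.5 cylinder at (16, 13.5) gives a regular 8-gon of circumradius 9.5 (constant along its height) (area = (8/2)·9.500²·sin(360°/8) = 255.27 mm²); Combining (union): the 2 present regions are separate (no shared area or edge), so areas and boundary lengths simply add and each stays a separate island — area = 431.02 mm². Overall, the cross-section has 2 separate islands. Net area = 431.02 mm².

431.02 mm²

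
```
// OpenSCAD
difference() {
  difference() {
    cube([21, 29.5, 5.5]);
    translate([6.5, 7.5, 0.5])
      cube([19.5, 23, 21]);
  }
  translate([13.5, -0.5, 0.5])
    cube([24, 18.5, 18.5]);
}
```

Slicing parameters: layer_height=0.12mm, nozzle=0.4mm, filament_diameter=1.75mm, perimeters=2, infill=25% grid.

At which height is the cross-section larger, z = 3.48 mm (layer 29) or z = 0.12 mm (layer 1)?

Layer 29 (z = 3.48): the cube (footprint 21×29.5) is included at this height (area 619.50 mm²); the 19.5×23 cube at (6.5, 7.5) contributes its full rectangle (area 448.50 mm²); After the difference (first − rest): starting from the 21×29.5 cube (619.50 mm²), the 19.5×23 cube at (6.5, 7.5) partially overlaps it — only the 319.00 mm² overlap (of its 448.50 mm²) is removed, clipping the outline — area = 300.50 mm²; the cube at (13.5, -0.5) is present — its section is the full 24×18.5 rectangle (area 444.00 mm²); After the difference (first − rest): starting from the result so far (300.50 mm²), the 24×18.5 cube at (13.5, -0.5) partially overlaps it — only the 56.25 mm² overlap (of its 444.00 mm²) is removed, clipping the outline — area = 244.25 mm². So its area = 244.25 mm². Layer 1 (z = 0.12): the 21×29.5 cube contributes its full rectangle (area 619.50 mm²); the cube at (6.5, 7.5) does not reach this height (z outside [0.5, 21.5]); After the difference (first − rest): none of the subtracted shapes is present at this height, so the 21×29.5 cube is unchanged — area = 619.50 mm²; the cube at (13.5, -0.5) is not intersected at this z (z outside [0.5, 19]); After the difference (first − rest): none of the subtracted shapes is present at this height, so the result so far is unchanged — area = 619.50 mm². So its area = 619.50 mm². Layer 1 is larger (619.50 vs 244.25 mm²).

layer 1 (z = 0.12 mm)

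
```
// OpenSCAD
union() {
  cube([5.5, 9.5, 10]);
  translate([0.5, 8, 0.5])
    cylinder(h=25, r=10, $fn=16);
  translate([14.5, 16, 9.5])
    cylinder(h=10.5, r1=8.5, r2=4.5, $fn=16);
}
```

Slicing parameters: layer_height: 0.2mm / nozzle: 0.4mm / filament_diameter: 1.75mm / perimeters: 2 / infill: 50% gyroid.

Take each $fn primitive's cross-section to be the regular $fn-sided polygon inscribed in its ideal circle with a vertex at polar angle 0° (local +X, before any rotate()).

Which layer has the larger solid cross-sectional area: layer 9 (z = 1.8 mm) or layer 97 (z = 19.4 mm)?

layer 97 (z = 19.4 mm)

Layer 9 (z = 1.8): the cube is present — its section is the full 5.5×9.5 rectangle (area 52.25 mm²); the cylinder at (0.5, 8): section is a regular 16-gon, circumradius r=10 (area = (16/2)·10.000²·sin(360°/16) = 306.15 mm²); the cone at (14.5, 16) does not reach this height (z outside [9.5, 20]); Merging all regions: the 5.5×9.5 cube lies entirely inside the r=10 cylinder at (0.5, 8), so the union is just the r=10 cylinder at (0.5, 8) — area = 306.15 mm². So its area = 306.15 mm². Layer 97 (z = 19.4): the cube is absent (z outside [0, 10]); the r=10 cylinder at (0.5, 8) gives a regular 16-gon of circumradius 10 (constant along its height) (area = (16/2)·10.000²·sin(360°/16) = 306.15 mm²); the cone at (14.5, 16) (r1=8.5→r2=4.5) has section circumradius 4.729 here — a regular 16-gon (area = (16/2)·4.729²·sin(360°/16) = 68.45 mm²); Merging all regions: the 2 present regions are separate (no shared area or edge), so areas and boundary lengths simply add and each stays a separate island — area = 374.60 mm². So its area = 374.60 mm². Layer 97 is larger (374.60 vs 306.15 mm²).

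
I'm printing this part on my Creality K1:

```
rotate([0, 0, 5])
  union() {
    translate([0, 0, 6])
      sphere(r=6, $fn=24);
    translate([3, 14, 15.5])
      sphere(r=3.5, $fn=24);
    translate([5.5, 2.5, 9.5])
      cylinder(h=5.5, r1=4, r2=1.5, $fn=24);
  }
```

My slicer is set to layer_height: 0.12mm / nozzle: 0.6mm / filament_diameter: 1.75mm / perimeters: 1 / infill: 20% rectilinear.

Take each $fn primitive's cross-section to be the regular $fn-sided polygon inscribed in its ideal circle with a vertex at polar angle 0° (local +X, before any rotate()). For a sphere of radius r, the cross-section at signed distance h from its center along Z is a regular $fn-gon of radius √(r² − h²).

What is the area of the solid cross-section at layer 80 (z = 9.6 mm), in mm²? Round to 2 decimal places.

At z = 9.6 mm: the r=6 sphere contributes a regular 24-gon of circumradius √(6²−3.6²) = 4.800 (area = (24/2)·4.800²·sin(360°/24) = 71.56 mm²); the sphere at (3, 14) is absent (|z−center|=5.900 > r=3.5); the cone at (5.5, 2.5): at t=0.018 of its height the radius interpolates to r₁+(r₂−r₁)t = 3.955, giving a regular 24-gon of that circumradius (area = (24/2)·3.955²·sin(360°/24) = 48.57 mm²); Merging all regions: the regions partially overlap — summed areas 120.13 mm² minus the doubly-counted overlap 11.44 mm² gives 108.69 mm² — area = 108.69 mm²; (whole slice rotated 5° about Z — lengths, areas and connectivity unchanged). Overall, the cross-section is a single solid region. Net area = 108.69 mm².

108.69 mm²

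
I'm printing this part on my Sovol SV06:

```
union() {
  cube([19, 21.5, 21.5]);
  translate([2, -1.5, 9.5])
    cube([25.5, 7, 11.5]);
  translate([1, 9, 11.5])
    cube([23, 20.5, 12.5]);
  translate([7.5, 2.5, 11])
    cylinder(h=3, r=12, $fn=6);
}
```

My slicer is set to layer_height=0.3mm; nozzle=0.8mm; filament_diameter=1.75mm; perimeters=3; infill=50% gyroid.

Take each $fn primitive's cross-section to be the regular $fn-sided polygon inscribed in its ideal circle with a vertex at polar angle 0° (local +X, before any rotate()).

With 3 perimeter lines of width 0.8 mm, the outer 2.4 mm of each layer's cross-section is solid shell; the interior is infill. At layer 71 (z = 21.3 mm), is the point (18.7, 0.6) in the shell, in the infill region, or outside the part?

At z = 21.3 mm: the cube (footprint 19×21.5) is included at this height; the cube at (2, -1.5) does not reach this height (z outside [9.5, 21]); the 23×20.5 cube at (1, 9) contributes its full rectangle; the cylinder at (7.5, 2.5) is not intersected at this z (z outside [11, 14]); Merging all regions: the regions partially overlap (shared area 225.00 mm²), so overlapping operands fuse into one piece — 1 connected region. Overall, the cross-section is a single solid region. The nearest boundary edge runs (19.00, 9.00)→(19.00, 0.00); distance from the point to it = 0.30 mm. The point is inside the cross-section, 0.30 mm from the nearest boundary — within the 2.4 mm shell band (3 × 0.8).

shell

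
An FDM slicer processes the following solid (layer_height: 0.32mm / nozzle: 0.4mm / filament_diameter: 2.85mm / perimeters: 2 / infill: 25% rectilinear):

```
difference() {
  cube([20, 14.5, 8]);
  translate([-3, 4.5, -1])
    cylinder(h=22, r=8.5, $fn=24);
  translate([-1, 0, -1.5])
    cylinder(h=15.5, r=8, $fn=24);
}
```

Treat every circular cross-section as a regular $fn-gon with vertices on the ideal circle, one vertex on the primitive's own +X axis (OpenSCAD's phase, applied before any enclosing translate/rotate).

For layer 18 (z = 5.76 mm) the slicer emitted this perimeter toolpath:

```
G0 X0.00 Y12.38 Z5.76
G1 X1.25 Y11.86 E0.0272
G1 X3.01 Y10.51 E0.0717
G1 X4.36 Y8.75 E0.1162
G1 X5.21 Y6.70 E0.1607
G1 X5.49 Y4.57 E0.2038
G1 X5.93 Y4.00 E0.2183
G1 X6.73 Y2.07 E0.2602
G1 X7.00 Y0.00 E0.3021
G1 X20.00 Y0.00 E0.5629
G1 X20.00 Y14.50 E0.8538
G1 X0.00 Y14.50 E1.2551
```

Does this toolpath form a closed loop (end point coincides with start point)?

Start point (G0): (0.00, 12.38). End point (last G1): the path does not return to the start — open.

no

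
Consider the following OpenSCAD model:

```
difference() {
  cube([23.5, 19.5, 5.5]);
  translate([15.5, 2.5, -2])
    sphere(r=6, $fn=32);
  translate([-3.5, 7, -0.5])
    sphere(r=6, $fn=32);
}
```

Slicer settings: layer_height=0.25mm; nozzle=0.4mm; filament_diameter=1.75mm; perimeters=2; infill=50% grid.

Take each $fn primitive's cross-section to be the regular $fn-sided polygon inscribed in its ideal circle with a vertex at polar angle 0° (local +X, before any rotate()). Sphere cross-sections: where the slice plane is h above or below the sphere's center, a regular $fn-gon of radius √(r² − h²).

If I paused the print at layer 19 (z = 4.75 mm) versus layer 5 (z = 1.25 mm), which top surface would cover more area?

layer 19 (z = 4.75 mm)

Layer 19 (z = 4.75): the cube (footprint 23.5×19.5) is included at this height (area 458.25 mm²); the sphere at (15.5, 2.5) is not intersected at this z (|z−center|=6.750 > r=6); the r=6 sphere at (-3.5, 7) contributes a regular 32-gon of circumradius √(6²−5.25²) = 2.905 (area = (32/2)·2.905²·sin(360°/32) = 26.34 mm²); After the difference (first − rest): starting from the 23.5×19.5 cube (458.25 mm²), the r=6 sphere at (-3.5, 7) misses the remaining region (no effect) — area = 458.25 mm². So its area = 458.25 mm². Layer 5 (z = 1.25): the cube (footprint 23.5×19.5) is included at this height (area 458.25 mm²); the r=6 sphere at (15.5, 2.5) contributes a regular 32-gon of circumradius √(6²−3.25²) = 5.044 (area = (32/2)·5.044²·sin(360°/32) = 79.40 mm²); the sphere at (-3.5, 7): section is a regular 32-gon, circumradius = √(r²−h²) = √(6²−1.75²) = 5.739 (area = (32/2)·5.739²·sin(360°/32) = 102.81 mm²); After the difference (first − rest): starting from the 23.5×19.5 cube (458.25 mm²), the r=6 sphere at (15.5, 2.5) partially overlaps it — only the 63.76 mm² overlap (of its 79.40 mm²) is removed, clipping the outline; the r=6 sphere at (-3.5, 7) partially overlaps it — only the 14.02 mm² overlap (of its 102.81 mm²) is removed, clipping the outline — area = 380.47 mm². So its area = 380.47 mm². Layer 19 is larger (458.25 vs 380.47 mm²).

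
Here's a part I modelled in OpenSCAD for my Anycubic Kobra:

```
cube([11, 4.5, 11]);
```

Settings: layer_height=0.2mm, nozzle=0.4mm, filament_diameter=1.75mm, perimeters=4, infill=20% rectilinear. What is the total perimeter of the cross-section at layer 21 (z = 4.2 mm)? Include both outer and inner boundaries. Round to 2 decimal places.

31.00 mm

At z = 4.2 mm: the cube (footprint 11×4.5) is included at this height (perimeter 31.00 mm). Overall, the cross-section is a single solid region. Total boundary length (outer) = 31.00 mm.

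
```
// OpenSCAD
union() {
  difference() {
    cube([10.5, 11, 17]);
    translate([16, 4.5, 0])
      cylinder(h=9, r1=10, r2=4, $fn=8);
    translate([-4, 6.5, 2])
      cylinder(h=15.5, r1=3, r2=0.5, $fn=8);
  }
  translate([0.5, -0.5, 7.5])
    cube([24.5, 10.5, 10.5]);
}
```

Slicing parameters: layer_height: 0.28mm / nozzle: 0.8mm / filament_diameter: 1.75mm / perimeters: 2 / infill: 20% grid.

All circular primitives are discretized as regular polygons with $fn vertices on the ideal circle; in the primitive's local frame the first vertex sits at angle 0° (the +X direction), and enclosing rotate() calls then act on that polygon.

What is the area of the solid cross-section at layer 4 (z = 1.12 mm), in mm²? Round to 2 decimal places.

87.16 mm²

At z = 1.12 mm: the cube (footprint 10.5×11) is included at this height (area 115.50 mm²); the cone at (16, 4.5) contributes a regular 8-gon of circumradius 9.253 (interpolated between r1=10 and r2=4 at t=0.124) (area = (8/2)·9.253²·sin(360°/8) = 242.18 mm²); the cone at (-4, 6.5) does not reach this height (z outside [2, 17.5]); Subtracting the remaining from the first: starting from the 10.5×11 cube (115.50 mm²), the cone at (16, 4.5) partially overlaps it — only the 28.34 mm² overlap (of its 242.18 mm²) is removed, clipping the outline — area = 87.16 mm²; the cube at (0.5, -0.5) does not reach this height (z outside [7.5, 18]); Merging all regions: only the result so far is present, so the union is just that shape — area = 87.16 mm². Overall, the cross-section is a single solid region. Net area = 87.16 mm².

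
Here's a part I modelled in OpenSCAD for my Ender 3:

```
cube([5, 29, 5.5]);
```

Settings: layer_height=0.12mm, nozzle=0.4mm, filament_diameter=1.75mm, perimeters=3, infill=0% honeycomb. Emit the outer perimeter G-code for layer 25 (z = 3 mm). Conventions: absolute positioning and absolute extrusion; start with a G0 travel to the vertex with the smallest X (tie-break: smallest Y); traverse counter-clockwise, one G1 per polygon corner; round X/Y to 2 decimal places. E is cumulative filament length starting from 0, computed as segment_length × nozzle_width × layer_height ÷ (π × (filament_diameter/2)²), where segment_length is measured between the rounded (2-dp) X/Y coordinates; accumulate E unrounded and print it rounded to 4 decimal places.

G0 X0.00 Y0.00 Z3.00
G1 X5.00 Y0.00 E0.0998
G1 X5.00 Y29.00 E0.6785
G1 X0.00 Y29.00 E0.7783
G1 X0.00 Y0.00 E1.3570

At z = 3 mm: the cube (footprint 5×29) is included at this height. The outline is a single polygon with 4 vertices. Extrusion per mm of travel: 0.4 × 0.12 / (π × 0.875²) = 0.019956. Accumulating E over each segment gives final E = 1.3570.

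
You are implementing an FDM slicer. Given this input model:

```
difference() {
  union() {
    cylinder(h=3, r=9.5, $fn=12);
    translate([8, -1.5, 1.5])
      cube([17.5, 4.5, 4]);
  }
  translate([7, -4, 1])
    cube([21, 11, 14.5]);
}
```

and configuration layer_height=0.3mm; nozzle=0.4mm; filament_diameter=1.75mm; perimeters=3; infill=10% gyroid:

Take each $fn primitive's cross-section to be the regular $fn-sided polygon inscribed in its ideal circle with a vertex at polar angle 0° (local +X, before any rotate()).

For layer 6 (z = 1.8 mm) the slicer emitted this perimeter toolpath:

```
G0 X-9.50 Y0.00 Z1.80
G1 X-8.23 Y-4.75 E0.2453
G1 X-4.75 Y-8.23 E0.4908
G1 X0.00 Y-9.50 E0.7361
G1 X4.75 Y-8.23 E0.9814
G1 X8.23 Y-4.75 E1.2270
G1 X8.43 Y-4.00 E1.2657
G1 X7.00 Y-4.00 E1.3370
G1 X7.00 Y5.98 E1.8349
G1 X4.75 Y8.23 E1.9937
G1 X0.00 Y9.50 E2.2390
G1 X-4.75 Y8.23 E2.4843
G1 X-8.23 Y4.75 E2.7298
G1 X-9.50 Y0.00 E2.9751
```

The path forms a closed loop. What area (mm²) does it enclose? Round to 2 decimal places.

253.36 mm²

Apply the shoelace formula to the sequence of (X, Y) vertices; enclosed area = 253.36 mm².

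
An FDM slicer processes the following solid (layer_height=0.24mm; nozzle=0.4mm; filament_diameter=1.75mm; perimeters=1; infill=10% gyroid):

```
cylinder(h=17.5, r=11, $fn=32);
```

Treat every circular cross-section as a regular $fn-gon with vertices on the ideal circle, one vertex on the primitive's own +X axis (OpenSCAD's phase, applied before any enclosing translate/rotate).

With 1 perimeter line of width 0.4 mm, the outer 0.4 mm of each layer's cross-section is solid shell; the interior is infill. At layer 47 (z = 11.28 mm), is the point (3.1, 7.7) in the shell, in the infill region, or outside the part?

infill

At z = 11.28 mm: the r=11 cylinder gives a regular 32-gon of circumradius 11 (constant along its height). Overall, the cross-section is a single solid region. The nearest boundary edge runs (4.21, 10.16)→(2.15, 10.79); distance from the point to it = 2.68 mm. The point is inside the cross-section and 2.68 mm from the nearest boundary — more than the 0.4 mm shell width (1 × 0.4), so it's in the infill interior.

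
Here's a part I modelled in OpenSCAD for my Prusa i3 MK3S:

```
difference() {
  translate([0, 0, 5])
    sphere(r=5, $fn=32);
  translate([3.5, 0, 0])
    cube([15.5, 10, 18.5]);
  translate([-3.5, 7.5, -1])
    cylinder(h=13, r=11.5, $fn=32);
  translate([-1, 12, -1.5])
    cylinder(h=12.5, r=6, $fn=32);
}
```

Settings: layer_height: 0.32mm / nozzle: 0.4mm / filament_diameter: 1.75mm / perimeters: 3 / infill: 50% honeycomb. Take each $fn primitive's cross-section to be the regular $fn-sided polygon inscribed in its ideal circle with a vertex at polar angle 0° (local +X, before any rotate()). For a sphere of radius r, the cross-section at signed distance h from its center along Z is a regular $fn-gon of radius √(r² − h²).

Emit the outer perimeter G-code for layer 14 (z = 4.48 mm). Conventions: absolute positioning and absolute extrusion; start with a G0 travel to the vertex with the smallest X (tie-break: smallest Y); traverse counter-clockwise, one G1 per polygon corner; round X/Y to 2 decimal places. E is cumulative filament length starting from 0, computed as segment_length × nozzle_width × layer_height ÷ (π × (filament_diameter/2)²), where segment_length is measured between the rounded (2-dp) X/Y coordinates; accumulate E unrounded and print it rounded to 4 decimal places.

G0 X-2.99 Y-3.95 Z4.48
G1 X-2.76 Y-4.13 E0.0155
G1 X-1.90 Y-4.59 E0.0674
G1 X-0.97 Y-4.88 E0.1193
G1 X0.00 Y-4.97 E0.1711
G1 X0.97 Y-4.88 E0.2230
G1 X1.90 Y-4.59 E0.2748
G1 X2.76 Y-4.13 E0.3267
G1 X3.52 Y-3.52 E0.3786
G1 X4.13 Y-2.76 E0.4304
G1 X4.59 Y-1.90 E0.4823
G1 X4.88 Y-0.97 E0.5342
G1 X4.95 Y-0.25 E0.5727
G1 X4.63 Y-0.63 E0.5991
G1 X2.89 Y-2.06 E0.7190
G1 X0.90 Y-3.12 E0.8390
G1 X-1.26 Y-3.78 E0.9591
G1 X-2.99 Y-3.95 E1.0517

At z = 4.48 mm: the sphere: section is a regular 32-gon, circumradius = √(r²−h²) = √(5²−0.52²) = 4.973; the cube at (3.5, 0) (footprint 15.5×10) is included at this height; the r=11.5 cylinder at (-3.5, 7.5) gives a regular 32-gon of circumradius 11.5 (constant along its height); the r=6 cylinder at (-1, 12) gives a regular 32-gon of circumradius 6 (constant along its height); Taking the first minus the rest: starting from the r=5 sphere, the 15.5×10 cube at (3.5, 0) partially overlaps it — only the 3.52 mm² overlap (of its 155.00 mm²) is removed, clipping the outline; the r=11.5 cylinder at (-3.5, 7.5) partially overlaps it — only the 62.29 mm² overlap (of its 412.81 mm²) is removed, clipping the outline; the r=6 cylinder at (-1, 12) misses the remaining region (no effect) — 1 connected region. The outline is a single polygon with 17 vertices. Extrusion per mm of travel: 0.4 × 0.32 / (π × 0.875²) = 0.053216. Accumulating E over each segment gives final E = 1.0517.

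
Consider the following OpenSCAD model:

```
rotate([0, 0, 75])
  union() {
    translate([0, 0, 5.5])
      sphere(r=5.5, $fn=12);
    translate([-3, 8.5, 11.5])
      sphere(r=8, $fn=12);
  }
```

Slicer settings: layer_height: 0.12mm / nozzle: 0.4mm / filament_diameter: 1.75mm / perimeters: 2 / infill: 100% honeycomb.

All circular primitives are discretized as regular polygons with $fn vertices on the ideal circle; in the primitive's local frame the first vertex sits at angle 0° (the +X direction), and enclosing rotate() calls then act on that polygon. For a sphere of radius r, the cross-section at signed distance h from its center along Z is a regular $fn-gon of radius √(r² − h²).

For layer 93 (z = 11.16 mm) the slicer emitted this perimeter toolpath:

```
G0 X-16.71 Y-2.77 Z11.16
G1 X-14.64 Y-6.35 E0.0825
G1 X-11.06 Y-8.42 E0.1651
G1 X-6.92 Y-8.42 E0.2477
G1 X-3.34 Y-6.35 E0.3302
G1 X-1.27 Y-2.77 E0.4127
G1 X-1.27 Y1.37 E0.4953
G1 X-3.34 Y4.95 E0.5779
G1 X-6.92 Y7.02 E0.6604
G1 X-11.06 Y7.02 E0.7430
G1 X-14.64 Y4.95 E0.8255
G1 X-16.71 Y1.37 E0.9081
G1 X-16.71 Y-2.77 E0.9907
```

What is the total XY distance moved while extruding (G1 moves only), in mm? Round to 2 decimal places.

Sum the Euclidean lengths of each G1 segment: total = 49.64 mm.

49.64 mm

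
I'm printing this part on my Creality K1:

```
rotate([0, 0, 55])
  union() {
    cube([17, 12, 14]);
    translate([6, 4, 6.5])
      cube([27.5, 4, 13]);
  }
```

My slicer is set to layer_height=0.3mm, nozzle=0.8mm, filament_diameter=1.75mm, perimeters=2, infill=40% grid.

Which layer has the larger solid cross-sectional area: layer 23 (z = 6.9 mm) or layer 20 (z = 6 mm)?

Layer 23 (z = 6.9): the 17×12 cube contributes its full rectangle (area 204.00 mm²); the cube at (6, 4) is present — its section is the full 27.5×4 rectangle (area 110.00 mm²); Combining (union): the regions partially overlap — summed areas 314.00 mm² minus the doubly-counted overlap 44.00 mm² gives 270.00 mm² — area = 270.00 mm²; (whole slice rotated 55° about Z — lengths, areas and connectivity unchanged). So its area = 270.00 mm². Layer 20 (z = 6): the cube (footprint 17×12) is included at this height (area 204.00 mm²); the cube at (6, 4) is not intersected at this z (z outside [6.5, 19.5]); Merging all regions: only the 17×12 cube is present, so the union is just that shape — area = 204.00 mm²; (whole slice rotated 55° about Z — lengths, areas and connectivity unchanged). So its area = 204.00 mm². Layer 23 is larger (270.00 vs 204.00 mm²).

layer 23 (z = 6.9 mm)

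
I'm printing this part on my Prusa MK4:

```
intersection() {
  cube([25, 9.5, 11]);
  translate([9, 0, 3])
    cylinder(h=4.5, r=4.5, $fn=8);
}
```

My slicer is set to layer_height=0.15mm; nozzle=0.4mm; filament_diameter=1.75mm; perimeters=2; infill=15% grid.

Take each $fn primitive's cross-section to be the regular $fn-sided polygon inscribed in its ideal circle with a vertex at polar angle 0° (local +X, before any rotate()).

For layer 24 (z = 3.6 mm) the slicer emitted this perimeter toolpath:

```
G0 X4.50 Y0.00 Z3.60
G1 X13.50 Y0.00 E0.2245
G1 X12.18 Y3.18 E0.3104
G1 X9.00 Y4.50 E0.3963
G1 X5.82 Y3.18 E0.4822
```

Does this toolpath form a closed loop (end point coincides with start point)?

no

Start point (G0): (4.50, 0.00). End point (last G1): the path does not return to the start — open.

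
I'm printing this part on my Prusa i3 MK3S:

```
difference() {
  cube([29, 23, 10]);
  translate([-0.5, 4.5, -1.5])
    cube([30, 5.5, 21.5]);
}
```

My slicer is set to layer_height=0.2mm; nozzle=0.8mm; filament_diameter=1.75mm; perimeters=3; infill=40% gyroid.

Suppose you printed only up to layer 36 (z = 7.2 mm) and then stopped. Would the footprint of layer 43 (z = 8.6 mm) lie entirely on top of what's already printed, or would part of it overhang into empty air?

entirely on top

Compare the two slices. At z = 7.2: the 29×23 cube contributes its full rectangle (area 667.00 mm²); the 30×5.5 cube at (-0.5, 4.5) contributes its full rectangle (area 165.00 mm²); Taking the first minus the rest: starting from the 29×23 cube (667.00 mm²), the 30×5.5 cube at (-0.5, 4.5) partially overlaps it — only the 159.50 mm² overlap (of its 165.00 mm²) is removed, clipping the outline — area = 507.50 mm². At z = 8.6: the 29×23 cube contributes its full rectangle (area 667.00 mm²); the cube at (-0.5, 4.5) is present — its section is the full 30×5.5 rectangle (area 165.00 mm²); After the difference (first − rest): starting from the 29×23 cube (667.00 mm²), the 30×5.5 cube at (-0.5, 4.5) partially overlaps it — only the 159.50 mm² overlap (of its 165.00 mm²) is removed, clipping the outline — area = 507.50 mm². Checking containment: the cross-section at z = 8.6 is a subset of the cross-section at z = 7.2.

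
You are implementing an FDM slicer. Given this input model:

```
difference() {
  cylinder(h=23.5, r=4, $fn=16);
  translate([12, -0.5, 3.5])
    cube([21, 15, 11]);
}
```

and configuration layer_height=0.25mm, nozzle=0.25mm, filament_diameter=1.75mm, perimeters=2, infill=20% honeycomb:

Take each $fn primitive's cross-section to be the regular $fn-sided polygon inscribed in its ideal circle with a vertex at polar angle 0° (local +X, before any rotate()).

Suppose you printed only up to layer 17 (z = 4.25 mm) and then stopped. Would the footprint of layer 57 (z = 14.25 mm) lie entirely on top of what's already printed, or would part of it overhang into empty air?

entirely on top

Compare the two slices. At z = 4.25: the r=4 cylinder contributes a regular 16-gon of circumradius 4 (area = (16/2)·4.000²·sin(360°/16) = 48.98 mm²); the cube at (12, -0.5) (footprint 21×15) is included at this height (area 315.00 mm²); After the difference (first − rest): starting from the r=4 cylinder (48.98 mm²), the 21×15 cube at (12, -0.5) misses the remaining region (no effect) — area = 48.98 mm². At z = 14.25: the cylinder: section is a regular 16-gon, circumradius r=4 (area = (16/2)·4.000²·sin(360°/16) = 48.98 mm²); the cube at (12, -0.5) (footprint 21×15) is included at this height (area 315.00 mm²); Taking the first minus the rest: starting from the r=4 cylinder (48.98 mm²), the 21×15 cube at (12, -0.5) misses the remaining region (no effect) — area = 48.98 mm². Checking containment: the cross-section at z = 14.25 is a subset of the cross-section at z = 4.25.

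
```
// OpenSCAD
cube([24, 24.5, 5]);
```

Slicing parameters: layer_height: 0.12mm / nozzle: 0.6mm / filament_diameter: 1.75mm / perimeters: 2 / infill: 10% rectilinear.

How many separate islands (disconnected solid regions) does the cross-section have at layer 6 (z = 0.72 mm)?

At z = 0.72 mm: the cube is present — its section is the full 24×24.5 rectangle. Overall, the cross-section is a single solid region. Island count = 1.

1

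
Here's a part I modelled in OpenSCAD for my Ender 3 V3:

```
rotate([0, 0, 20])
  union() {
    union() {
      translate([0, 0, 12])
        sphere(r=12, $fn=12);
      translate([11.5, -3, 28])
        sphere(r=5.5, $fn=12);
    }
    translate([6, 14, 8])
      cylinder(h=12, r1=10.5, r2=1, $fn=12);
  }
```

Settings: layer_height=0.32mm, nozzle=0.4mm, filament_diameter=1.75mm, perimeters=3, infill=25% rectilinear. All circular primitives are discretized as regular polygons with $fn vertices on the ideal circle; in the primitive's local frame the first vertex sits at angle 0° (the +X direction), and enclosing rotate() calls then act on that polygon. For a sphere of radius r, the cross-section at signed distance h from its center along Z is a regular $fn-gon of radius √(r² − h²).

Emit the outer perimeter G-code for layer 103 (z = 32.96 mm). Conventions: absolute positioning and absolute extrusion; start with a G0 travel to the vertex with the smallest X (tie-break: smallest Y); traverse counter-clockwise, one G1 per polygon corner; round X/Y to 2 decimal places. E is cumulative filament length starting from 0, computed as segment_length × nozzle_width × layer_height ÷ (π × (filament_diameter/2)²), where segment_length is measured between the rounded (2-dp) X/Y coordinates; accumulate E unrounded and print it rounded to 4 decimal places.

G0 X9.49 Y1.53 Z32.96
G1 X9.60 Y0.30 E0.0657
G1 X10.30 Y-0.71 E0.1311
G1 X11.42 Y-1.23 E0.1968
G1 X12.65 Y-1.12 E0.2625
G1 X13.65 Y-0.41 E0.3278
G1 X14.17 Y0.70 E0.3930
G1 X14.07 Y1.93 E0.4587
G1 X13.36 Y2.93 E0.5240
G1 X12.25 Y3.45 E0.5892
G1 X11.02 Y3.35 E0.6549
G1 X10.01 Y2.64 E0.7206
G1 X9.49 Y1.53 E0.7858

At z = 32.96 mm: the sphere is absent (|z−center|=20.960 > r=12); the r=5.5 sphere at (11.5, -3) contributes a regular 12-gon of circumradius √(5.5²−4.96²) = 2.377; Merging all regions: only the r=5.5 sphere at (11.5, -3) is present, so the union is just that shape — 1 connected region; the cone at (6, 14) is absent (z outside [8, 20]); Taking the union: only that combined region is present, so the union is just that shape — 1 connected region; (whole slice rotated 20° about Z — lengths, areas and connectivity unchanged). The outline is a single polygon with 12 vertices. Extrusion per mm of travel: 0.4 × 0.32 / (π × 0.875²) = 0.053216. Accumulating E over each segment gives final E = 0.7858.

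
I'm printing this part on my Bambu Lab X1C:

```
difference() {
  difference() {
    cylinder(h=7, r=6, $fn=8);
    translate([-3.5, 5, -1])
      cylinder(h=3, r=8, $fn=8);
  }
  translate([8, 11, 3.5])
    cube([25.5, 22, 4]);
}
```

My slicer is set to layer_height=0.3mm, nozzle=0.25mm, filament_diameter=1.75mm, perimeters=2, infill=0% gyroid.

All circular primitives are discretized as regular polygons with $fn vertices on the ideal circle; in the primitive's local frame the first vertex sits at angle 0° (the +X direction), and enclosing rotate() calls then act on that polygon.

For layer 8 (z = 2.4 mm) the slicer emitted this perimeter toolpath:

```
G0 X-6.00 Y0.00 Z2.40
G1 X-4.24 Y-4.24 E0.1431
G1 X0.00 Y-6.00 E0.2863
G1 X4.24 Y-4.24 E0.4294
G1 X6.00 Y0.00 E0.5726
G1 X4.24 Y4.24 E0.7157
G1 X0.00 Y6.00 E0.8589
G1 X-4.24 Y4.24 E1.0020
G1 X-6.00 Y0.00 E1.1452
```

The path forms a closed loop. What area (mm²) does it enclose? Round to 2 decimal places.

101.76 mm²

Apply the shoelace formula to the sequence of (X, Y) vertices; enclosed area = 101.76 mm².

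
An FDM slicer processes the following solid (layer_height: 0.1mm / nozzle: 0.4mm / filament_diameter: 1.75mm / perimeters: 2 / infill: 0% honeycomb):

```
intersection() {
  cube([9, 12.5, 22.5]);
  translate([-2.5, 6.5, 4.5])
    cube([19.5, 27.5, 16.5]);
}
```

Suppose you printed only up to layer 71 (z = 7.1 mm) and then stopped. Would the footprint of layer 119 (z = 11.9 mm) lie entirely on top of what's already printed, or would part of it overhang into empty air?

entirely on top

Compare the two slices. At z = 7.1: the 9×12.5 cube contributes its full rectangle (area 112.50 mm²); the cube at (-2.5, 6.5) (footprint 19.5×27.5) is included at this height (area 536.25 mm²); Keeping only the common overlap: the 19.5×27.5 cube at (-2.5, 6.5) partially overlaps the 9×12.5 cube; clipping to the common part keeps 54.00 mm² — area = 54.00 mm². At z = 11.9: the 9×12.5 cube contributes its full rectangle (area 112.50 mm²); the cube at (-2.5, 6.5) (footprint 19.5×27.5) is included at this height (area 536.25 mm²); Keeping only the common overlap: the 19.5×27.5 cube at (-2.5, 6.5) partially overlaps the 9×12.5 cube; clipping to the common part keeps 54.00 mm² — area = 54.00 mm². Checking containment: the cross-section at z = 11.9 is a subset of the cross-section at z = 7.1.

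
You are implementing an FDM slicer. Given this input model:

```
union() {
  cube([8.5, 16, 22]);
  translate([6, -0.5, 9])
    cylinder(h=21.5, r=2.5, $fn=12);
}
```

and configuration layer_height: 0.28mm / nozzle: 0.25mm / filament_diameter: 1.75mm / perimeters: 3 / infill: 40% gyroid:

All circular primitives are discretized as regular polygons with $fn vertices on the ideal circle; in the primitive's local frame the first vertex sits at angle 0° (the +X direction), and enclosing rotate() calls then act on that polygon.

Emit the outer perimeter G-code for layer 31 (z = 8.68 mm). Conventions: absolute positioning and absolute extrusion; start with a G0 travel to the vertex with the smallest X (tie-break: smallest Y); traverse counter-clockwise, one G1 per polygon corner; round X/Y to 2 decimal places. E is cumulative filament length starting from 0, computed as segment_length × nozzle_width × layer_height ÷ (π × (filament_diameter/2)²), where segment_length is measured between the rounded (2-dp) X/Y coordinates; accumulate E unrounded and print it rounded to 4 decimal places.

At z = 8.68 mm: the 8.5×16 cube contributes its full rectangle; the cylinder at (6, -0.5) does not reach this height (z outside [9, 30.5]); Combining (union): only the 8.5×16 cube is present, so the union is just that shape — 1 connected region. The outline is a single polygon with 4 vertices. Extrusion per mm of travel: 0.25 × 0.28 / (π × 0.875²) = 0.029103. Accumulating E over each segment gives final E = 1.4260.

G0 X0.00 Y0.00 Z8.68
G1 X8.50 Y0.00 E0.2474
G1 X8.50 Y16.00 E0.7130
G1 X0.00 Y16.00 E0.9604
G1 X0.00 Y0.00 E1.4260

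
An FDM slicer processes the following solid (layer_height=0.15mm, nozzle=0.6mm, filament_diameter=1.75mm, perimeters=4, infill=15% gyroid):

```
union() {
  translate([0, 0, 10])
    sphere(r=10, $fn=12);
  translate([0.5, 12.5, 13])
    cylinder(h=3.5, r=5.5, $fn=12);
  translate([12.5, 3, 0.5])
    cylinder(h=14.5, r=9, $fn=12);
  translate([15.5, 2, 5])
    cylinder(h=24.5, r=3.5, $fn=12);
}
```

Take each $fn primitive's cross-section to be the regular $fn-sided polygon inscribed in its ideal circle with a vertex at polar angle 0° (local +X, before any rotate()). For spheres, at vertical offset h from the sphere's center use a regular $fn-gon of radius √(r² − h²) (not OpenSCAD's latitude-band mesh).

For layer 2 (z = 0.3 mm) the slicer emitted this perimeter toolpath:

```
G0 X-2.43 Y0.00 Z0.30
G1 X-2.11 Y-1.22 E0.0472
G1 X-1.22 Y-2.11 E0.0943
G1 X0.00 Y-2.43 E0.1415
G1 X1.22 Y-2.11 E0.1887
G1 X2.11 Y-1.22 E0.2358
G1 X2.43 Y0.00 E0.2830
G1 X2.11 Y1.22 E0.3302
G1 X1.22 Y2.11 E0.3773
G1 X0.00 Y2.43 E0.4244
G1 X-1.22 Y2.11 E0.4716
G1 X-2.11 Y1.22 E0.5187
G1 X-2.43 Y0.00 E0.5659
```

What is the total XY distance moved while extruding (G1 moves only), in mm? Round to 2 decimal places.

Sum the Euclidean lengths of each G1 segment: total = 15.12 mm.

15.12 mm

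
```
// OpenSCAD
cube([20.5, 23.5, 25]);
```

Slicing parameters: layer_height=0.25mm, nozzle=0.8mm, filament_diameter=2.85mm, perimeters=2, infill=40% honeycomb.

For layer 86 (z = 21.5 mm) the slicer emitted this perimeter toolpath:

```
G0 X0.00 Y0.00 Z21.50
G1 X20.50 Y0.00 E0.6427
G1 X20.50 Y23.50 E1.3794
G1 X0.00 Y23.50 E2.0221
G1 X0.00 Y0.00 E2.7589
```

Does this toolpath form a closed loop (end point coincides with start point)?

Start point (G0): (0.00, 0.00). End point (last G1): the path returns to the start — closed.

yes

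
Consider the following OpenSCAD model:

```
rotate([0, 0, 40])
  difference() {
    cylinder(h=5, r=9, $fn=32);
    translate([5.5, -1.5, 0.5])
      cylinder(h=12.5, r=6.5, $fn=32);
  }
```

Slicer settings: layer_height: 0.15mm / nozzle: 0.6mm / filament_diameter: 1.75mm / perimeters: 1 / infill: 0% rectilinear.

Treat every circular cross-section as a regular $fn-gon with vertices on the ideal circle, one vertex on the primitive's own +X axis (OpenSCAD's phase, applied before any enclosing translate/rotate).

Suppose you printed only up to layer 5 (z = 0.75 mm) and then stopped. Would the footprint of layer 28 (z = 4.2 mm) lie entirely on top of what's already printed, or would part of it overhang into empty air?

Compare the two slices. At z = 0.75: the cylinder: section is a regular 32-gon, circumradius r=9 (area = (32/2)·9.000²·sin(360°/32) = 252.84 mm²); the r=6.5 cylinder at (5.5, -1.5) gives a regular 32-gon of circumradius 6.5 (constant along its height) (area = (32/2)·6.500²·sin(360°/32) = 131.88 mm²); Taking the first minus the rest: starting from the r=9 cylinder (252.84 mm²), the r=6.5 cylinder at (5.5, -1.5) partially overlaps it — only the 97.21 mm² overlap (of its 131.88 mm²) is removed, clipping the outline — area = 155.63 mm²; (whole slice rotated 40° about Z — lengths, areas and connectivity unchanged). At z = 4.2: the cylinder: section is a regular 32-gon, circumradius r=9 (area = (32/2)·9.000²·sin(360°/32) = 252.84 mm²); the r=6.5 cylinder at (5.5, -1.5) contributes a regular 32-gon of circumradius 6.5 (area = (32/2)·6.500²·sin(360°/32) = 131.88 mm²); Subtracting the remaining from the first: starting from the r=9 cylinder (252.84 mm²), the r=6.5 cylinder at (5.5, -1.5) partially overlaps it — only the 97.21 mm² overlap (of its 131.88 mm²) is removed, clipping the outline — area = 155.63 mm²; (whole slice rotated 40° about Z — lengths, areas and connectivity unchanged). Checking containment: the cross-section at z = 4.2 is a subset of the cross-section at z = 0.75.

entirely on top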